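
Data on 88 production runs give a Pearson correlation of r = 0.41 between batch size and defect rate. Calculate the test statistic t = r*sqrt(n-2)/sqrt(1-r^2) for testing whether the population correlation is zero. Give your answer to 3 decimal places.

t = r·√(n−2) / √(1−r²) with r = 0.41, n = 88
  = 0.41·√86 / √(1 − 0.1681)
  = 0.41·9.273618 / 0.912086
  = 3.802183 / 0.912086 = 4.169

4.169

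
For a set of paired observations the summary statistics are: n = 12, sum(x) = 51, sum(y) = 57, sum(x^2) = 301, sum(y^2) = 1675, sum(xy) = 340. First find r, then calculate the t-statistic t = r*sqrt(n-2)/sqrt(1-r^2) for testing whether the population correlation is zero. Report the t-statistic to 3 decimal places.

0.937

S_xy = nΣxy − ΣxΣy = 12·340 − 51·57 = 4080 − 2907 = 1173
S_xx = nΣx² − (Σx)² = 12·301 − 51² = 3612 − 2601 = 1011
S_yy = nΣy² − (Σy)² = 12·1675 − 57² = 20100 − 3249 = 16851
r = S_xy / √(S_xx·S_yy) = 1173 / √(1011·16851) = 1173 / √17036361 = 1173 / 4127.5127 = 0.2842
t = r·√(n−2)/√(1−r²) = 0.2842·√10 / √(1−0.080770) = 0.898719 / 0.958765 = 0.937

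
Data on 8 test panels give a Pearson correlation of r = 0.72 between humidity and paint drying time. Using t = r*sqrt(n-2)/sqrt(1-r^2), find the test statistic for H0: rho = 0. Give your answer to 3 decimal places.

t = r·√(n−2) / √(1−r²) with r = 0.72, n = 8
  = 0.72·√6 / √(1 − 0.5184)
  = 0.72·2.449490 / 0.693974
  = 1.763633 / 0.693974 = 2.541

2.541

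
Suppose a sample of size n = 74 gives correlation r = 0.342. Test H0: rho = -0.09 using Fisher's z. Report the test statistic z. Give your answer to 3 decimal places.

z_r = atanh(0.342) = 0.356356,  z_0 = atanh(-0.09) = -0.090244
SE = 1/√(n−3) = 1/√71 = 0.118678
z = (z_r − z_0)/SE = (0.356356 − (-0.090244)) / 0.118678 = 0.446600 / 0.118678 = 3.763

3.763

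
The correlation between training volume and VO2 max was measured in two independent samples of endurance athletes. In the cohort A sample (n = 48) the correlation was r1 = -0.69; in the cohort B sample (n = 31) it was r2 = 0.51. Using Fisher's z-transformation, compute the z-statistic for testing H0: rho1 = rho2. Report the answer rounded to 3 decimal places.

Fisher z-transforms: z1 = atanh(-0.69) = -0.847956, z2 = atanh(0.51) = 0.562730; difference d = -1.410686
Var(d) = 1/45 + 1/28 = 0.0222222 + 0.0357143 = 0.0579365
z = d/√Var(d) = -1.410686 / √0.0579365 = -1.410686 / 0.240700 = -5.861

-5.861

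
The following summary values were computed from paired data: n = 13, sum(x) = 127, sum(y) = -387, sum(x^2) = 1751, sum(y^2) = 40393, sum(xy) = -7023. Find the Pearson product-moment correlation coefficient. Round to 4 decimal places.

Numerator: nΣxy − (Σx)(Σy) = 13·(-7023) − (127)(-387) = -42150
Denominator: √[(nΣx²−(Σx)²)(nΣy²−(Σy)²)]
  nΣx²−(Σx)² = 13·1751 − 16129 = 6634;  nΣy²−(Σy)² = 13·40393 − 149769 = 375340
  √(6634·375340) = √2490005560 = 49899.9555
r = -42150 / 49899.9555 = -0.8447

-0.8447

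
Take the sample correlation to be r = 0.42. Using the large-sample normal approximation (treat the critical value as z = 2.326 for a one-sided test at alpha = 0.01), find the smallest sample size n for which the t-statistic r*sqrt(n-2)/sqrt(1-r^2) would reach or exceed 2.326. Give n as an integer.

r√(n−2)/√(1−r²) ≥ 2.326  ⇔  n−2 ≥ (2.326)²·(1−r²)/r²
(1−r²)/r² = (1−0.1764)/0.1764 = 4.6689
n ≥ 2 + 5.410276·4.6689 = 2 + 25.2600 = 27.2600
⌈27.2600⌉ = 28

28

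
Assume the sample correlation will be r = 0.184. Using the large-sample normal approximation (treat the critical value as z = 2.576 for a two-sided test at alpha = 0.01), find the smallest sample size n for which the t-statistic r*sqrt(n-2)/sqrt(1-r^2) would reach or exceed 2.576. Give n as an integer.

r√(n−2)/√(1−r²) ≥ 2.576  ⇔  n−2 ≥ (2.576)²·(1−r²)/r²
(1−r²)/r² = (1−0.033856)/0.033856 = 28.5369
n ≥ 2 + 6.635776·28.5369 = 2 + 189.3645 = 191.3645
⌈191.3645⌉ = 192

192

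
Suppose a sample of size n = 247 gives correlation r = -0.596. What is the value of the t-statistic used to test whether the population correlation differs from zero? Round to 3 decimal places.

1 − r² = 1 − 0.355216 = 0.644784;  √(1−r²) = 0.802984
√(n−2) = √245 = 15.652476
t = r·√(n−2)/√(1−r²) = -0.596 · 15.652476 / 0.802984 = -11.618

-11.618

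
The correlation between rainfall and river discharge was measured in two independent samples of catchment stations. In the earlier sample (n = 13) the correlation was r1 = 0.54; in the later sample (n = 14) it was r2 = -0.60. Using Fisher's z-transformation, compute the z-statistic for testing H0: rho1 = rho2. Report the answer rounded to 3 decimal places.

Fisher z-transforms: z1 = atanh(0.54) = 0.604156, z2 = atanh(-0.60) = -0.693147; difference d = 1.297303
Var(d) = 1/10 + 1/11 = 0.1000000 + 0.0909091 = 0.1909091
z = d/√Var(d) = 1.297303 / √0.1909091 = 1.297303 / 0.436931 = 2.969

2.969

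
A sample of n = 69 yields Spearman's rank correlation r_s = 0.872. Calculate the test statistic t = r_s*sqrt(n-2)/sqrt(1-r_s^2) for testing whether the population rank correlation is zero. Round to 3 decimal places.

14.581

1 − r_s² = 1 − 0.760384 = 0.239616;  √(1−r_s²) = 0.489506
√(n−2) = √67 = 8.185353
t = r_s·√(n−2)/√(1−r_s²) = 0.872 · 8.185353 / 0.489506 = 14.581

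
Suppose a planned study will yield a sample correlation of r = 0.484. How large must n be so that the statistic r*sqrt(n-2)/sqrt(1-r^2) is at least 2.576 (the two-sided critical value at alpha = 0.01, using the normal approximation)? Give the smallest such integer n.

24

r√(n−2)/√(1−r²) ≥ 2.576  ⇔  n−2 ≥ (2.576)²·(1−r²)/r²
(1−r²)/r² = (1−0.234256)/0.234256 = 3.2688
n ≥ 2 + 6.635776·3.2688 = 2 + 21.6910 = 23.6910
⌈23.6910⌉ = 24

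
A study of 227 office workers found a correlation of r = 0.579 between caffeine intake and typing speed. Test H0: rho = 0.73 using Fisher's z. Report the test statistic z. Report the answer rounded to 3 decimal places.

Fisher z: atanh(0.579) = 0.660957, atanh(0.73) = 0.928727
z = (z_r − z_0)·√(n−3) = (0.660957 − 0.928727)·√224 = -0.267770 · 14.966630 = -4.008

-4.008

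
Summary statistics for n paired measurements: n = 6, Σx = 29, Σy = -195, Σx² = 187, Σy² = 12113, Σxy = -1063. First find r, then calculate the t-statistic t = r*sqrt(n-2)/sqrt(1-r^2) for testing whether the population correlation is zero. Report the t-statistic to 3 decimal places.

Numerator: nΣxy − (Σx)(Σy) = 6·(-1063) − (29)(-195) = -723
Denominator: √[(nΣx²−(Σx)²)(nΣy²−(Σy)²)]
  nΣx²−(Σx)² = 6·187 − 841 = 281;  nΣy²−(Σy)² = 6·12113 − 38025 = 34653
  √(281·34653) = √9737493 = 3120.4956
r = -723 / 3120.4956 = -0.2317
t = r·√(n−2)/√(1−r²) = -0.2317·√4 / √(1−0.053685) = -0.463400 / 0.972787 = -0.476

-0.476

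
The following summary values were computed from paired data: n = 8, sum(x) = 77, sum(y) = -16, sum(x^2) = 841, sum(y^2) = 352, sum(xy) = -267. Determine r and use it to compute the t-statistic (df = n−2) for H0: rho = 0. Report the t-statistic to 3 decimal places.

S_xy = nΣxy − ΣxΣy = 8·(-267) − 77·(-16) = -2136 − (-1232) = -904
S_xx = nΣx² − (Σx)² = 8·841 − 77² = 6728 − 5929 = 799
S_yy = nΣy² − (Σy)² = 8·352 − (-16)² = 2816 − 256 = 2560
r = S_xy / √(S_xx·S_yy) = -904 / √(799·2560) = -904 / √2045440 = -904 / 1430.1888 = -0.6321
t = r·√(n−2)/√(1−r²) = -0.6321·√6 / √(1−0.399550) = -1.548322 / 0.774887 = -1.998

-1.998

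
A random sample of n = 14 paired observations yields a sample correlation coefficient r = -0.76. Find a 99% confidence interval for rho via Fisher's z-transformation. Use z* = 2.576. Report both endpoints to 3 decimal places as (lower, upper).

Fisher z: z_r = atanh(r) = ½·ln((1+(-0.76))/(1−(-0.76))) = -0.996215
SE(z) = 1/√(n−3) = 1/√11 = 0.301511
99% ⇒ z* = 2.576; margin = 2.576·0.301511 = 0.776692
CI on z-scale: (-1.772907, -0.219523)
Back-transform: tanh(-1.772907) = -0.943927, tanh(-0.219523) = -0.216063

(-0.944, -0.216)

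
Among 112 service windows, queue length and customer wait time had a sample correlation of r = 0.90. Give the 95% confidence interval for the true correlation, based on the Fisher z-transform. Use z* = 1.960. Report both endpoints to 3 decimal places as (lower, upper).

(0.858, 0.930)

Fisher z: z_r = atanh(r) = ½·ln((1+0.90)/(1−0.90)) = 1.472219
SE(z) = 1/√(n−3) = 1/√109 = 0.095783
95% ⇒ z* = 1.960; margin = 1.960·0.095783 = 0.187735
CI on z-scale: (1.284484, 1.659954)
Back-transform: tanh(1.284484) = 0.857675, tanh(1.659954) = 0.930211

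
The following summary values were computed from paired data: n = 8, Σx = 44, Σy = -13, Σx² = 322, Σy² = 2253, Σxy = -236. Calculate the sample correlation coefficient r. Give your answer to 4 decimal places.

-0.3893

Numerator: nΣxy − (Σx)(Σy) = 8·(-236) − (44)(-13) = -1316
Denominator: √[(nΣx²−(Σx)²)(nΣy²−(Σy)²)]
  nΣx²−(Σx)² = 8·322 − 1936 = 640;  nΣy²−(Σy)² = 8·2253 − 169 = 17855
  √(640·17855) = √11427200 = 3380.4142
r = -1316 / 3380.4142 = -0.3893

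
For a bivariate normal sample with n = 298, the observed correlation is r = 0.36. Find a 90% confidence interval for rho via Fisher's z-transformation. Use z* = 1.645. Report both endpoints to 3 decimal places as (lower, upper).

Fisher z: z_r = atanh(r) = ½·ln((1+0.36)/(1−0.36)) = 0.376886
SE(z) = 1/√(n−3) = 1/√295 = 0.058222
90% ⇒ z* = 1.645; margin = 1.645·0.058222 = 0.095775
CI on z-scale: (0.281111, 0.472661)
Back-transform: tanh(0.281111) = 0.273933, tanh(0.472661) = 0.440347

(0.274, 0.440)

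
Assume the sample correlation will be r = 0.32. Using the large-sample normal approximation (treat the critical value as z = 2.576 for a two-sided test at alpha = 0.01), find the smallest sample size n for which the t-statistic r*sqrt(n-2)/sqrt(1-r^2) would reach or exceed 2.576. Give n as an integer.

r√(n−2)/√(1−r²) ≥ 2.576  ⇔  n−2 ≥ (2.576)²·(1−r²)/r²
(1−r²)/r² = (1−0.1024)/0.1024 = 8.7656
n ≥ 2 + 6.635776·8.7656 = 2 + 58.1666 = 60.1666
⌈60.1666⌉ = 61

61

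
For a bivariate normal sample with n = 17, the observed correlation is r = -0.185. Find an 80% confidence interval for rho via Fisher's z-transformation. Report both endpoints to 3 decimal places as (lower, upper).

z_r = atanh(-0.185) = -0.187155;  SE = 1/√(n−3) = 1/√14 = 0.267261
z-limits: -0.187155 ± 1.282·0.267261 = -0.187155 ± 0.342629 = [-0.529784, 0.155474]
ρ-limits: (tanh -0.529784, tanh 0.155474) = (-0.485, 0.154)

(-0.485, 0.154)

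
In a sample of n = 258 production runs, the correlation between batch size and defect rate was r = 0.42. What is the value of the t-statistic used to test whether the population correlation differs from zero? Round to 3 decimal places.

t = r·√(n−2) / √(1−r²) with r = 0.42, n = 258
  = 0.42·√256 / √(1 − 0.1764)
  = 0.42·16.000000 / 0.907524
  = 6.720000 / 0.907524 = 7.405

7.405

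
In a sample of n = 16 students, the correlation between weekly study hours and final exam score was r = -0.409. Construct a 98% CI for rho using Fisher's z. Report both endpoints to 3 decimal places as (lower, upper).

(-0.793, 0.208)

z_r = atanh(-0.409) = -0.434410;  SE = 1/√(n−3) = 1/√13 = 0.277350
z-limits: -0.434410 ± 2.326·0.277350 = -0.434410 ± 0.645116 = [-1.079526, 0.210706]
ρ-limits: (tanh -1.079526, tanh 0.210706) = (-0.793, 0.208)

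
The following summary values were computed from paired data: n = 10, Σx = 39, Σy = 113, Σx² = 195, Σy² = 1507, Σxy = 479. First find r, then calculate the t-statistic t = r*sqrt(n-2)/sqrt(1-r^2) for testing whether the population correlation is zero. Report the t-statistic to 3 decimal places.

1.182

S_xy = nΣxy − ΣxΣy = 10·479 − 39·113 = 4790 − 4407 = 383
S_xx = nΣx² − (Σx)² = 10·195 − 39² = 1950 − 1521 = 429
S_yy = nΣy² − (Σy)² = 10·1507 − 113² = 15070 − 12769 = 2301
r = S_xy / √(S_xx·S_yy) = 383 / √(429·2301) = 383 / √987129 = 383 / 993.5437 = 0.3855
t = r·√(n−2)/√(1−r²) = 0.3855·√8 / √(1−0.148610) = 1.090359 / 0.922708 = 1.182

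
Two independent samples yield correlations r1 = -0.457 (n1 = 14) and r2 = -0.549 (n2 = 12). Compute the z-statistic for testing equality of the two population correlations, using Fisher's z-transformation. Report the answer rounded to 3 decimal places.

0.275

Fisher z-transforms: z1 = atanh(-0.457) = -0.493513, z2 = atanh(-0.549) = -0.616949; difference d = 0.123436
Var(d) = 1/11 + 1/9 = 0.0909091 + 0.1111111 = 0.2020202
z = d/√Var(d) = 0.123436 / √0.2020202 = 0.123436 / 0.449467 = 0.275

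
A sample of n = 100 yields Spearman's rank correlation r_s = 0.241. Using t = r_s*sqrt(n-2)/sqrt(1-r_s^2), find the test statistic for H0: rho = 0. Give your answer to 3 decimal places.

2.458

t = r_s·√(n−2) / √(1−r_s²) with r_s = 0.241, n = 100
  = 0.241·√98 / √(1 − 0.058081)
  = 0.241·9.899495 / 0.970525
  = 2.385778 / 0.970525 = 2.458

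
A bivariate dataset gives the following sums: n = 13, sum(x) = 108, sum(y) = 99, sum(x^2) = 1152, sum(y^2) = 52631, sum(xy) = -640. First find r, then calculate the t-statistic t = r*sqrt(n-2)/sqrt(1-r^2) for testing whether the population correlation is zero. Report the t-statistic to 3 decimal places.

-1.457

Numerator: nΣxy − (Σx)(Σy) = 13·(-640) − (108)(99) = -19012
Denominator: √[(nΣx²−(Σx)²)(nΣy²−(Σy)²)]
  nΣx²−(Σx)² = 13·1152 − 11664 = 3312;  nΣy²−(Σy)² = 13·52631 − 9801 = 674402
  √(3312·674402) = √2233619424 = 47261.1831
r = -19012 / 47261.1831 = -0.4023
t = r·√(n−2)/√(1−r²) = -0.4023·√11 / √(1−0.161845) = -1.334278 / 0.915508 = -1.457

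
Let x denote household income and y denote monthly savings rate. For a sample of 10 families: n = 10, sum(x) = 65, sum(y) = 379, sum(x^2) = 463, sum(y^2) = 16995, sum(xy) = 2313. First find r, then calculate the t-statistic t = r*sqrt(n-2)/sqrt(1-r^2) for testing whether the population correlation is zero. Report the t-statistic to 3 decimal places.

Numerator: nΣxy − (Σx)(Σy) = 10·2313 − (65)(379) = -1505
Denominator: √[(nΣx²−(Σx)²)(nΣy²−(Σy)²)]
  nΣx²−(Σx)² = 10·463 − 4225 = 405;  nΣy²−(Σy)² = 10·16995 − 143641 = 26309
  √(405·26309) = √10655145 = 3264.2220
r = -1505 / 3264.2220 = -0.4611
t = r·√(n−2)/√(1−r²) = -0.4611·√8 / √(1−0.212613) = -1.304188 / 0.887348 = -1.470

-1.470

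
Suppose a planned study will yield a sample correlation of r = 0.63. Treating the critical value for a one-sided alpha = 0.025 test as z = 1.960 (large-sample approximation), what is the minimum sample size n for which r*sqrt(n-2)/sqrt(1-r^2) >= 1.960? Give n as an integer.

8

r√(n−2)/√(1−r²) ≥ 1.960  ⇔  n−2 ≥ (1.960)²·(1−r²)/r²
(1−r²)/r² = (1−0.3969)/0.3969 = 1.5195
n ≥ 2 + 3.8416·1.5195 = 2 + 5.8373 = 7.8373
⌈7.8373⌉ = 8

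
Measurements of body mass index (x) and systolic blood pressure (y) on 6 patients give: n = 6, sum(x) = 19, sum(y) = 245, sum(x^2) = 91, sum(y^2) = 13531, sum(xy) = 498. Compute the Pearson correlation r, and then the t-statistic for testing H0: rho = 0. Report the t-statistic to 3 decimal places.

Numerator: nΣxy − (Σx)(Σy) = 6·498 − (19)(245) = -1667
Denominator: √[(nΣx²−(Σx)²)(nΣy²−(Σy)²)]
  nΣx²−(Σx)² = 6·91 − 361 = 185;  nΣy²−(Σy)² = 6·13531 − 60025 = 21161
  √(185·21161) = √3914785 = 1978.5816
r = -1667 / 1978.5816 = -0.8425
t = r·√(n−2)/√(1−r²) = -0.8425·√4 / √(1−0.709806) = -1.685000 / 0.538697 = -3.128

-3.128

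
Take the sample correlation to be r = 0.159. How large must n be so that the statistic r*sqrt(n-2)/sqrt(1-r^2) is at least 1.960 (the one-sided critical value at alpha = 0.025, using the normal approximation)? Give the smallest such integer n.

r√(n−2)/√(1−r²) ≥ 1.960  ⇔  n−2 ≥ (1.960)²·(1−r²)/r²
(1−r²)/r² = (1−0.025281)/0.025281 = 38.5554
n ≥ 2 + 3.8416·38.5554 = 2 + 148.1144 = 150.1144
⌈150.1144⌉ = 151

151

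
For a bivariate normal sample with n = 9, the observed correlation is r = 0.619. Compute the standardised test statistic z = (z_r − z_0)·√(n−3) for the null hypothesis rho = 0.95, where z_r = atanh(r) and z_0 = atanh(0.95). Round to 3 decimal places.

-2.715

z_r = atanh(0.619) = 0.723382,  z_0 = atanh(0.95) = 1.831781
SE = 1/√(n−3) = 1/√6 = 0.408248
z = (z_r − z_0)/SE = (0.723382 − 1.831781) / 0.408248 = -1.108399 / 0.408248 = -2.715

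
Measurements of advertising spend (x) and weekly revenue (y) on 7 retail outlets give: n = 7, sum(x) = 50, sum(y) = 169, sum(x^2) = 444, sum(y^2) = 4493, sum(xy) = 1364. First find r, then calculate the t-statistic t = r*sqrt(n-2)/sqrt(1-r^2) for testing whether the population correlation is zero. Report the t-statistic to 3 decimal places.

S_xy = nΣxy − ΣxΣy = 7·1364 − 50·169 = 9548 − 8450 = 1098
S_xx = nΣx² − (Σx)² = 7·444 − 50² = 3108 − 2500 = 608
S_yy = nΣy² − (Σy)² = 7·4493 − 169² = 31451 − 28561 = 2890
r = S_xy / √(S_xx·S_yy) = 1098 / √(608·2890) = 1098 / √1757120 = 1098 / 1325.5640 = 0.8283
t = r·√(n−2)/√(1−r²) = 0.8283·√5 / √(1−0.686081) = 1.852135 / 0.560285 = 3.306

3.306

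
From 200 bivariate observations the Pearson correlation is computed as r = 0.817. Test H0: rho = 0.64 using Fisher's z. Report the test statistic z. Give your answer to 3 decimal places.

Fisher z: atanh(0.817) = 1.147728, atanh(0.64) = 0.758174
z = (z_r − z_0)·√(n−3) = (1.147728 − 0.758174)·√197 = 0.389554 · 14.035669 = 5.468

5.468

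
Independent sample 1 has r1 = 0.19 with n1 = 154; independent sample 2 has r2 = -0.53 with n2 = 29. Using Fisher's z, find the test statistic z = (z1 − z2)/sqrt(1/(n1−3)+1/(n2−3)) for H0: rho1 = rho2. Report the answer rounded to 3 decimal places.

3.685

z1 = atanh(0.19) = 0.192337,  z2 = atanh(-0.53) = -0.590145
SE = √(1/(n1−3) + 1/(n2−3)) = √(1/151 + 1/26) = √(0.0066225 + 0.0384615) = √0.0450840 = 0.212330
z = (z1 − z2)/SE = (0.192337 − (-0.590145)) / 0.212330 = 0.782482 / 0.212330 = 3.685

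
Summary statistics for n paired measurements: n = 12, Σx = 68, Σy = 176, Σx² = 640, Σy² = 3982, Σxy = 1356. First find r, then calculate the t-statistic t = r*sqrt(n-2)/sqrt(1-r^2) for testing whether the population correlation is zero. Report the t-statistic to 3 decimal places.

2.375

Numerator: nΣxy − (Σx)(Σy) = 12·1356 − (68)(176) = 4304
Denominator: √[(nΣx²−(Σx)²)(nΣy²−(Σy)²)]
  nΣx²−(Σx)² = 12·640 − 4624 = 3056;  nΣy²−(Σy)² = 12·3982 − 30976 = 16808
  √(3056·16808) = √51365248 = 7166.9553
r = 4304 / 7166.9553 = 0.6005
t = r·√(n−2)/√(1−r²) = 0.6005·√10 / √(1−0.360600) = 1.898948 / 0.799625 = 2.375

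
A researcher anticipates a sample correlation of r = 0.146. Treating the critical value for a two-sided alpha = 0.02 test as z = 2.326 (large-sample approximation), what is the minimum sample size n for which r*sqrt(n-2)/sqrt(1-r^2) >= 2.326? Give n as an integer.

r√(n−2)/√(1−r²) ≥ 2.326  ⇔  n−2 ≥ (2.326)²·(1−r²)/r²
(1−r²)/r² = (1−0.021316)/0.021316 = 45.9131
n ≥ 2 + 5.410276·45.9131 = 2 + 248.4025 = 250.4025
⌈250.4025⌉ = 251

251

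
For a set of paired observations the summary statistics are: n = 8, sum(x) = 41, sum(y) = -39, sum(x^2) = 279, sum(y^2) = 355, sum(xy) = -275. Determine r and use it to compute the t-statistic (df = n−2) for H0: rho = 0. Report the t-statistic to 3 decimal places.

-2.435

Numerator: nΣxy − (Σx)(Σy) = 8·(-275) − (41)(-39) = -601
Denominator: √[(nΣx²−(Σx)²)(nΣy²−(Σy)²)]
  nΣx²−(Σx)² = 8·279 − 1681 = 551;  nΣy²−(Σy)² = 8·355 − 1521 = 1319
  √(551·1319) = √726769 = 852.5075
r = -601 / 852.5075 = -0.7050
t = r·√(n−2)/√(1−r²) = -0.7050·√6 / √(1−0.497025) = -1.726890 / 0.709207 = -2.435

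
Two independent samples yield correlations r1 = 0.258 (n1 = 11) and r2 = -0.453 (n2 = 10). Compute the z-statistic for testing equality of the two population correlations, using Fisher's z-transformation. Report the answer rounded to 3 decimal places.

z1 = atanh(0.258) = 0.263965,  z2 = atanh(-0.453) = -0.488468
SE = √(1/(n1−3) + 1/(n2−3)) = √(1/8 + 1/7) = √(0.1250000 + 0.1428571) = √0.2678571 = 0.517549
z = (z1 − z2)/SE = (0.263965 − (-0.488468)) / 0.517549 = 0.752433 / 0.517549 = 1.454

1.454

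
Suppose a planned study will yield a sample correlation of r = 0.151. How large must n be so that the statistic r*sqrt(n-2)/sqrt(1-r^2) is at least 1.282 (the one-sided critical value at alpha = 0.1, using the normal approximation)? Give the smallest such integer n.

r√(n−2)/√(1−r²) ≥ 1.282  ⇔  n−2 ≥ (1.282)²·(1−r²)/r²
(1−r²)/r² = (1−0.022801)/0.022801 = 42.8577
n ≥ 2 + 1.643524·42.8577 = 2 + 70.4377 = 72.4377
⌈72.4377⌉ = 73

73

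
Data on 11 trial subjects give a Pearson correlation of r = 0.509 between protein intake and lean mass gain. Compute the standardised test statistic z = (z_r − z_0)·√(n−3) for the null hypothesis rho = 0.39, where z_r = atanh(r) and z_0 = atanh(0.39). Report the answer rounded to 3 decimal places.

0.423

Fisher z: atanh(0.509) = 0.561379, atanh(0.39) = 0.411800
z = (z_r − z_0)·√(n−3) = (0.561379 − 0.411800)·√8 = 0.149579 · 2.828427 = 0.423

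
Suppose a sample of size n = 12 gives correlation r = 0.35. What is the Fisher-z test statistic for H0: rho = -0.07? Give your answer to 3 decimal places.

Fisher z: atanh(0.35) = 0.365444, atanh(-0.07) = -0.070115
z = (z_r − z_0)·√(n−3) = (0.365444 − (-0.070115))·√9 = 0.435559 · 3.000000 = 1.307

1.307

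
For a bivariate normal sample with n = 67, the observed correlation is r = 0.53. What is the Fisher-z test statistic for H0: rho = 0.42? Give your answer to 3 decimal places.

Fisher z: atanh(0.53) = 0.590145, atanh(0.42) = 0.447692
z = (z_r − z_0)·√(n−3) = (0.590145 − 0.447692)·√64 = 0.142453 · 8.000000 = 1.140

1.140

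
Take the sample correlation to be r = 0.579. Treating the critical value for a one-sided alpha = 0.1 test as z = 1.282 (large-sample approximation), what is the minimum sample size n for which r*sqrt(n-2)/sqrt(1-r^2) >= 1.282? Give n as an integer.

6

r√(n−2)/√(1−r²) ≥ 1.282  ⇔  n−2 ≥ (1.282)²·(1−r²)/r²
(1−r²)/r² = (1−0.335241)/0.335241 = 1.9829
n ≥ 2 + 1.643524·1.9829 = 2 + 3.2589 = 5.2589
⌈5.2589⌉ = 6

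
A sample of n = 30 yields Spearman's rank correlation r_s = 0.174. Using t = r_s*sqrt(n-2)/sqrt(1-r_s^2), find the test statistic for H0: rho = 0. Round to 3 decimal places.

t = r_s·√(n−2) / √(1−r_s²) with r_s = 0.174, n = 30
  = 0.174·√28 / √(1 − 0.030276)
  = 0.174·5.291503 / 0.984746
  = 0.920722 / 0.984746 = 0.935

0.935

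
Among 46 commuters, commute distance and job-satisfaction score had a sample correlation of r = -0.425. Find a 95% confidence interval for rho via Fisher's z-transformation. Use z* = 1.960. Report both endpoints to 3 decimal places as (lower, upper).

(-0.637, -0.154)

z_r = atanh(-0.425) = -0.453779;  SE = 1/√(n−3) = 1/√43 = 0.152499
z-limits: -0.453779 ± 1.960·0.152499 = -0.453779 ± 0.298898 = [-0.752677, -0.154881]
ρ-limits: (tanh -0.752677, tanh -0.154881) = (-0.637, -0.154)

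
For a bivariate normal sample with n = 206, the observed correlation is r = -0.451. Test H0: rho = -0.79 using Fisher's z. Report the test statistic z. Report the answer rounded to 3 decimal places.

8.342

Fisher z: atanh(-0.451) = -0.485955, atanh(-0.79) = -1.071432
z = (z_r − z_0)·√(n−3) = (-0.485955 − (-1.071432))·√203 = 0.585477 · 14.247807 = 8.342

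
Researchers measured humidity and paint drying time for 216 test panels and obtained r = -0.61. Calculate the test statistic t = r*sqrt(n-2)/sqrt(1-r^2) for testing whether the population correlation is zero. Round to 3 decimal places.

-11.261

t = r·√(n−2) / √(1−r²) with r = -0.61, n = 216
  = -0.61·√214 / √(1 − 0.3721)
  = -0.61·14.628739 / 0.792401
  = -8.923531 / 0.792401 = -11.261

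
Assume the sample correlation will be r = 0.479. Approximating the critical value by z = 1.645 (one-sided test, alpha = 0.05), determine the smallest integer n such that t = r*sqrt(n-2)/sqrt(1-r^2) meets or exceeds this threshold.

12

Need r·√(n−2)/√(1−r²) ≥ 1.645
√(n−2) ≥ 1.645·√(1−0.229441) / 0.479 = 1.645·0.877815 / 0.479 = 3.0146
n−2 ≥ 9.0878  ⇒  n ≥ 11.0878
Smallest integer n = 12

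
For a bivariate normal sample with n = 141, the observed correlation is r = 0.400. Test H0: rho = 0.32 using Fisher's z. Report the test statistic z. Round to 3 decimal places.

z_r = atanh(0.400) = 0.423649,  z_0 = atanh(0.32) = 0.331647
SE = 1/√(n−3) = 1/√138 = 0.085126
z = (z_r − z_0)/SE = (0.423649 − 0.331647) / 0.085126 = 0.092002 / 0.085126 = 1.081

1.081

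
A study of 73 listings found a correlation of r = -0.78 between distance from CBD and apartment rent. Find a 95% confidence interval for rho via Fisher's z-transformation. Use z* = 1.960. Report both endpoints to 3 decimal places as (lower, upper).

z_r = atanh(-0.78) = -1.045371;  SE = 1/√(n−3) = 1/√70 = 0.119523
z-limits: -1.045371 ± 1.960·0.119523 = -1.045371 ± 0.234265 = [-1.279636, -0.811106]
ρ-limits: (tanh -1.279636, tanh -0.811106) = (-0.856, -0.670)

(-0.856, -0.670)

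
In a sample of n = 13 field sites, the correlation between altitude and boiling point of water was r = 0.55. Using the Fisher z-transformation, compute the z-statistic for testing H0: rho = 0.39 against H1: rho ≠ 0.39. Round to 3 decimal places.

Fisher z: atanh(0.55) = 0.618381, atanh(0.39) = 0.411800
z = (z_r − z_0)·√(n−3) = (0.618381 − 0.411800)·√10 = 0.206581 · 3.162278 = 0.653

0.653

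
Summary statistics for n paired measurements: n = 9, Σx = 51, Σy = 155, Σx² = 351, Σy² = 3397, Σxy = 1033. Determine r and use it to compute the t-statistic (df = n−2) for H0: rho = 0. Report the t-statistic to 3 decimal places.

2.811

Numerator: nΣxy − (Σx)(Σy) = 9·1033 − (51)(155) = 1392
Denominator: √[(nΣx²−(Σx)²)(nΣy²−(Σy)²)]
  nΣx²−(Σx)² = 9·351 − 2601 = 558;  nΣy²−(Σy)² = 9·3397 − 24025 = 6548
  √(558·6548) = √3653784 = 1911.4874
r = 1392 / 1911.4874 = 0.7282
t = r·√(n−2)/√(1−r²) = 0.7282·√7 / √(1−0.530275) = 1.926636 / 0.685365 = 2.811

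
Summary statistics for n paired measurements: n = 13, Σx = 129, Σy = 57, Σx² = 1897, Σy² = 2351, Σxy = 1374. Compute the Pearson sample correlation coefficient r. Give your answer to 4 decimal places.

0.7100

S_xy = nΣxy − ΣxΣy = 13·1374 − 129·57 = 17862 − 7353 = 10509
S_xx = nΣx² − (Σx)² = 13·1897 − 129² = 24661 − 16641 = 8020
S_yy = nΣy² − (Σy)² = 13·2351 − 57² = 30563 − 3249 = 27314
r = S_xy / √(S_xx·S_yy) = 10509 / √(8020·27314) = 10509 / √219058280 = 10509 / 14800.6176 = 0.7100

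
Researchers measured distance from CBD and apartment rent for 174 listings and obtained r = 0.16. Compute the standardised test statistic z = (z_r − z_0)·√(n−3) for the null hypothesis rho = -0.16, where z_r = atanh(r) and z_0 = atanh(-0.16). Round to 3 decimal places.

z_r = atanh(0.16) = 0.161387,  z_0 = atanh(-0.16) = -0.161387
SE = 1/√(n−3) = 1/√171 = 0.076472
z = (z_r − z_0)/SE = (0.161387 − (-0.161387)) / 0.076472 = 0.322774 / 0.076472 = 4.221

4.221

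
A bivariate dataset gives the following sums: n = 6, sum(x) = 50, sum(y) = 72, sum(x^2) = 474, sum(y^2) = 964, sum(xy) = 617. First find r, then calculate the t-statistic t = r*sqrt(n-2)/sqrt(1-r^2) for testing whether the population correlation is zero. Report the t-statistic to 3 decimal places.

0.461

Numerator: nΣxy − (Σx)(Σy) = 6·617 − (50)(72) = 102
Denominator: √[(nΣx²−(Σx)²)(nΣy²−(Σy)²)]
  nΣx²−(Σx)² = 6·474 − 2500 = 344;  nΣy²−(Σy)² = 6·964 − 5184 = 600
  √(344·600) = √206400 = 454.3127
r = 102 / 454.3127 = 0.2245
t = r·√(n−2)/√(1−r²) = 0.2245·√4 / √(1−0.050400) = 0.449000 / 0.974474 = 0.461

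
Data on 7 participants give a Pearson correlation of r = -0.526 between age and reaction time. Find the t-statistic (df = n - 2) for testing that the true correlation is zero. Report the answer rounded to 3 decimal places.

-1.383

1 − r² = 1 − 0.276676 = 0.723324;  √(1−r²) = 0.850485
√(n−2) = √5 = 2.236068
t = r·√(n−2)/√(1−r²) = -0.526 · 2.236068 / 0.850485 = -1.383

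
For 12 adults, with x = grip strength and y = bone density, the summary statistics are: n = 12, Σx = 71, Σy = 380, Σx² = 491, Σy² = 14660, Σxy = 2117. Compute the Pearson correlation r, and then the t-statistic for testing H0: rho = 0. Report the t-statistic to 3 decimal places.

S_xy = nΣxy − ΣxΣy = 12·2117 − 71·380 = 25404 − 26980 = -1576
S_xx = nΣx² − (Σx)² = 12·491 − 71² = 5892 − 5041 = 851
S_yy = nΣy² − (Σy)² = 12·14660 − 380² = 175920 − 144400 = 31520
r = S_xy / √(S_xx·S_yy) = -1576 / √(851·31520) = -1576 / √26823520 = -1576 / 5179.1428 = -0.3043
t = r·√(n−2)/√(1−r²) = -0.3043·√10 / √(1−0.092598) = -0.962281 / 0.952577 = -1.010

-1.010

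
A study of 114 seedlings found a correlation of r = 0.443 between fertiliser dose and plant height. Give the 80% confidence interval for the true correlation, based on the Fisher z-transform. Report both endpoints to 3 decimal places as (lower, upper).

Fisher z: z_r = atanh(r) = ½·ln((1+0.443)/(1−0.443)) = 0.475957
SE(z) = 1/√(n−3) = 1/√111 = 0.094916
80% ⇒ z* = 1.282; margin = 1.282·0.094916 = 0.121682
CI on z-scale: (0.354275, 0.597639)
Back-transform: tanh(0.354275) = 0.340161, tanh(0.597639) = 0.535367

(0.340, 0.535)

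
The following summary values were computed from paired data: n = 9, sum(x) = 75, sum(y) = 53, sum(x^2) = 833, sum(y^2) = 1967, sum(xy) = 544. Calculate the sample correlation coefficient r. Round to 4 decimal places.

0.1744

Numerator: nΣxy − (Σx)(Σy) = 9·544 − (75)(53) = 921
Denominator: √[(nΣx²−(Σx)²)(nΣy²−(Σy)²)]
  nΣx²−(Σx)² = 9·833 − 5625 = 1872;  nΣy²−(Σy)² = 9·1967 − 2809 = 14894
  √(1872·14894) = √27881568 = 5280.3000
r = 921 / 5280.3000 = 0.1744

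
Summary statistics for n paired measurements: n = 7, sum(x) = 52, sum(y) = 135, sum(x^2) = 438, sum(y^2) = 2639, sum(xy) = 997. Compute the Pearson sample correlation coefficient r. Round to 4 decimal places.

Numerator: nΣxy − (Σx)(Σy) = 7·997 − (52)(135) = -41
Denominator: √[(nΣx²−(Σx)²)(nΣy²−(Σy)²)]
  nΣx²−(Σx)² = 7·438 − 2704 = 362;  nΣy²−(Σy)² = 7·2639 − 18225 = 248
  √(362·248) = √89776 = 299.6264
r = -41 / 299.6264 = -0.1368

-0.1368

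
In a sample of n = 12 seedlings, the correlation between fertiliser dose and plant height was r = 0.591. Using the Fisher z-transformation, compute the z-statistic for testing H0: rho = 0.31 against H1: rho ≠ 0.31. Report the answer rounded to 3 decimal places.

z_r = atanh(0.591) = 0.679201,  z_0 = atanh(0.31) = 0.320545
SE = 1/√(n−3) = 1/√9 = 0.333333
z = (z_r − z_0)/SE = (0.679201 − 0.320545) / 0.333333 = 0.358656 / 0.333333 = 1.076

1.076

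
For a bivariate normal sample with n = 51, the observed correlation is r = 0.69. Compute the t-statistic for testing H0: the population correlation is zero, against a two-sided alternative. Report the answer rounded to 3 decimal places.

6.673

1 − r² = 1 − 0.4761 = 0.5239;  √(1−r²) = 0.723809
√(n−2) = √49 = 7.000000
t = r·√(n−2)/√(1−r²) = 0.69 · 7.000000 / 0.723809 = 6.673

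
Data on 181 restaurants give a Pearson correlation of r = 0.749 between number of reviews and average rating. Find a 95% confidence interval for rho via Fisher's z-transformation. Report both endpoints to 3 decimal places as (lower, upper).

(0.677, 0.807)

Fisher z: z_r = atanh(r) = ½·ln((1+0.749)/(1−0.749)) = 0.970673
SE(z) = 1/√(n−3) = 1/√178 = 0.074953
95% ⇒ z* = 1.960; margin = 1.960·0.074953 = 0.146908
CI on z-scale: (0.823765, 1.117581)
Back-transform: tanh(0.823765) = 0.677114, tanh(1.117581) = 0.806726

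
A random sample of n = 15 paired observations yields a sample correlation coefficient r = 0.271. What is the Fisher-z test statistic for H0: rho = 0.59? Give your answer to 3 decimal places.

z_r = atanh(0.271) = 0.277943,  z_0 = atanh(0.59) = 0.677666
SE = 1/√(n−3) = 1/√12 = 0.288675
z = (z_r − z_0)/SE = (0.277943 − 0.677666) / 0.288675 = -0.399723 / 0.288675 = -1.385

-1.385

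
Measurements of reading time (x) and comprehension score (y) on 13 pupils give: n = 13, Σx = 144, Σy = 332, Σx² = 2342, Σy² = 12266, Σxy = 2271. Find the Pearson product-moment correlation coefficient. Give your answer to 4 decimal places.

-0.8363

Numerator: nΣxy − (Σx)(Σy) = 13·2271 − (144)(332) = -18285
Denominator: √[(nΣx²−(Σx)²)(nΣy²−(Σy)²)]
  nΣx²−(Σx)² = 13·2342 − 20736 = 9710;  nΣy²−(Σy)² = 13·12266 − 110224 = 49234
  √(9710·49234) = √478062140 = 21864.6322
r = -18285 / 21864.6322 = -0.8363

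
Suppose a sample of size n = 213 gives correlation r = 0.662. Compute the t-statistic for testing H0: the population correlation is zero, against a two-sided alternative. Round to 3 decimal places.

1 − r² = 1 − 0.438244 = 0.561756;  √(1−r²) = 0.749504
√(n−2) = √211 = 14.525839
t = r·√(n−2)/√(1−r²) = 0.662 · 14.525839 / 0.749504 = 12.830

12.830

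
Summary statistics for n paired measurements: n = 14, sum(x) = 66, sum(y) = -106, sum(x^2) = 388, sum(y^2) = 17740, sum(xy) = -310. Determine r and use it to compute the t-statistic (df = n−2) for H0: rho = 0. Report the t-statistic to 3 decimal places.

Numerator: nΣxy − (Σx)(Σy) = 14·(-310) − (66)(-106) = 2656
Denominator: √[(nΣx²−(Σx)²)(nΣy²−(Σy)²)]
  nΣx²−(Σx)² = 14·388 − 4356 = 1076;  nΣy²−(Σy)² = 14·17740 − 11236 = 237124
  √(1076·237124) = √255145424 = 15973.2722
r = 2656 / 15973.2722 = 0.1663
t = r·√(n−2)/√(1−r²) = 0.1663·√12 / √(1−0.027656) = 0.576080 / 0.986075 = 0.584

0.584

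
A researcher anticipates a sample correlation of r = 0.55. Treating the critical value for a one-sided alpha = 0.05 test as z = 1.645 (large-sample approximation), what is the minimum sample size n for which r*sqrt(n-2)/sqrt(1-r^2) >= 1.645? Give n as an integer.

r√(n−2)/√(1−r²) ≥ 1.645  ⇔  n−2 ≥ (1.645)²·(1−r²)/r²
(1−r²)/r² = (1−0.3025)/0.3025 = 2.3058
n ≥ 2 + 2.706025·2.3058 = 2 + 6.2396 = 8.2396
⌈8.2396⌉ = 9

9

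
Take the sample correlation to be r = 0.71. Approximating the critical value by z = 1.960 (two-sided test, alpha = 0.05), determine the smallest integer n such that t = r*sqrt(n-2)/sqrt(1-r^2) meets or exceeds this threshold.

r√(n−2)/√(1−r²) ≥ 1.960  ⇔  n−2 ≥ (1.960)²·(1−r²)/r²
(1−r²)/r² = (1−0.5041)/0.5041 = 0.9837
n ≥ 2 + 3.8416·0.9837 = 2 + 3.7790 = 5.7790
⌈5.7790⌉ = 6

6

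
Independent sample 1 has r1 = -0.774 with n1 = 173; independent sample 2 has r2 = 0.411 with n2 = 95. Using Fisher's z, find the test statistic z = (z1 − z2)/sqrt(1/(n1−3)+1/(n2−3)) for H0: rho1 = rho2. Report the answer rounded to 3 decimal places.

Fisher z-transforms: z1 = atanh(-0.774) = -1.030229, z2 = atanh(0.411) = 0.436814; difference d = -1.467043
Var(d) = 1/170 + 1/92 = 0.0058824 + 0.0108696 = 0.0167520
z = d/√Var(d) = -1.467043 / √0.0167520 = -1.467043 / 0.129430 = -11.335

-11.335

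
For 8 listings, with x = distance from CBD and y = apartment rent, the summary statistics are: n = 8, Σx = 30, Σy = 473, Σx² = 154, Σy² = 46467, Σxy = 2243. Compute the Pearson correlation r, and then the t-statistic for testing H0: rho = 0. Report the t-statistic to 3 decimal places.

1.553

S_xy = nΣxy − ΣxΣy = 8·2243 − 30·473 = 17944 − 14190 = 3754
S_xx = nΣx² − (Σx)² = 8·154 − 30² = 1232 − 900 = 332
S_yy = nΣy² − (Σy)² = 8·46467 − 473² = 371736 − 223729 = 148007
r = S_xy / √(S_xx·S_yy) = 3754 / √(332·148007) = 3754 / √49138324 = 3754 / 7009.8733 = 0.5355
t = r·√(n−2)/√(1−r²) = 0.5355·√6 / √(1−0.286760) = 1.311702 / 0.844535 = 1.553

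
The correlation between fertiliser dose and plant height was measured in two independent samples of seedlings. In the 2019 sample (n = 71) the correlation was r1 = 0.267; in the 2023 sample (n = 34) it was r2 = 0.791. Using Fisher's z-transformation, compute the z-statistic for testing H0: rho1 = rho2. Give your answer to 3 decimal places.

Fisher z-transforms: z1 = atanh(0.267) = 0.273631, z2 = atanh(0.791) = 1.074098; difference d = -0.800467
Var(d) = 1/68 + 1/31 = 0.0147059 + 0.0322581 = 0.0469640
z = d/√Var(d) = -0.800467 / √0.0469640 = -0.800467 / 0.216712 = -3.694

-3.694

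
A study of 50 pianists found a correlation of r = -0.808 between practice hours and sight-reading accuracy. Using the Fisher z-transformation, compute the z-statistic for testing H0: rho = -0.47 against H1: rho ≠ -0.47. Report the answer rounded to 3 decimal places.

Fisher z: atanh(-0.808) = -1.121241, atanh(-0.47) = -0.510070
z = (z_r − z_0)·√(n−3) = (-1.121241 − (-0.510070))·√47 = -0.611171 · 6.855655 = -4.190

-4.190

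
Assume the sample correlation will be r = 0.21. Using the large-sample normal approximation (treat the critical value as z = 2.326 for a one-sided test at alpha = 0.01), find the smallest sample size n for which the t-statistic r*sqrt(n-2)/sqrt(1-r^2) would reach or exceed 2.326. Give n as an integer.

Need r·√(n−2)/√(1−r²) ≥ 2.326
√(n−2) ≥ 2.326·√(1−0.0441) / 0.21 = 2.326·0.977701 / 0.21 = 10.8292
n−2 ≥ 117.2716  ⇒  n ≥ 119.2716
Smallest integer n = 120

120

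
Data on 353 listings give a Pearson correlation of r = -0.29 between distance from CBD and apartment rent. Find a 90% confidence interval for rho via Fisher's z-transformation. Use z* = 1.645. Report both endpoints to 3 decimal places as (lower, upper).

(-0.368, -0.208)

z_r = atanh(-0.29) = -0.298566;  SE = 1/√(n−3) = 1/√350 = 0.053452
z-limits: -0.298566 ± 1.645·0.053452 = -0.298566 ± 0.087929 = [-0.386495, -0.210637]
ρ-limits: (tanh -0.386495, tanh -0.210637) = (-0.368, -0.208)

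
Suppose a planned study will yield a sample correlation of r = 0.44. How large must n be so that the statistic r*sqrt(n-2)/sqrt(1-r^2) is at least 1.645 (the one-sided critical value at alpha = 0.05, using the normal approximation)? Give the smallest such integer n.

14

Need r·√(n−2)/√(1−r²) ≥ 1.645
√(n−2) ≥ 1.645·√(1−0.1936) / 0.44 = 1.645·0.897998 / 0.44 = 3.3573
n−2 ≥ 11.2715  ⇒  n ≥ 13.2715
Smallest integer n = 14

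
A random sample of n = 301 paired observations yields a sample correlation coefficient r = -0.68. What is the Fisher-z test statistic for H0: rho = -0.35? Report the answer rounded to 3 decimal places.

Fisher z: atanh(-0.68) = -0.829114, atanh(-0.35) = -0.365444
z = (z_r − z_0)·√(n−3) = (-0.829114 − (-0.365444))·√298 = -0.463670 · 17.262677 = -8.004

-8.004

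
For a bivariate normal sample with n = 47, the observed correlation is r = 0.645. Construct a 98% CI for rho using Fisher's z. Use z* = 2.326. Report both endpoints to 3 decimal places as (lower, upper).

(0.394, 0.807)

z_r = atanh(0.645) = 0.766689;  SE = 1/√(n−3) = 1/√44 = 0.150756
z-limits: 0.766689 ± 2.326·0.150756 = 0.766689 ± 0.350658 = [0.416031, 1.117347]
ρ-limits: (tanh 0.416031, tanh 1.117347) = (0.394, 0.807)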